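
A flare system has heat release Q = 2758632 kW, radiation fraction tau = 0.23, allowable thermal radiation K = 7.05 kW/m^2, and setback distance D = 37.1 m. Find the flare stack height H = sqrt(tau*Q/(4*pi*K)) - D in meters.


tau*Q/(4*pi*K) = 0.23 * 2758632 / (4 * pi * 7.05) = 7161.81
sqrt(7161.81) = 84.6275
H = 84.6275 - 37.1 = 47.53

47.53 m


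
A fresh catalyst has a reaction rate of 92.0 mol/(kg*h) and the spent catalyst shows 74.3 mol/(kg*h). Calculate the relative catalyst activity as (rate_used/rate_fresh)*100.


Activity (%) = (rate_used / rate_fresh) * 100
rate_used = 74.3, rate_fresh = 92.0
= (74.3 / 92.0) * 100
= 0.8076 * 100 = 80.76

80.76 %


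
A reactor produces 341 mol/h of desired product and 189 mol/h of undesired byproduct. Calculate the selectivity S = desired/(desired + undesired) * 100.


Selectivity = desired / (desired + undesired) * 100
Total products = 341 + 189 = 530 mol/h
S = 341 / 530 * 100
= 0.6434 * 100
= 64.34 %

64.34 %


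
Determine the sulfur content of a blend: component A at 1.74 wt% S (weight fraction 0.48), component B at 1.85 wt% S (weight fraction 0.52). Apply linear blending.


Linear sulfur blending: S_blend = x1*S1 + x2*S2
Contribution 1: 0.48 * 1.74 = 0.8352 wt%
Contribution 2: 0.52 * 1.85 = 0.962 wt%
S_blend = 0.8352 + 0.962 = 1.7972

1.7972 wt%


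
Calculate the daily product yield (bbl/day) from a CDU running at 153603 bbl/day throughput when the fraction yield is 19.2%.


Crude throughput = 153603 bbl/day
Fraction yield = 19.2%
yield = throughput * fraction / 100
yield = 153603 * 19.2 / 100 = 29491.776

29491.776 bbl/day


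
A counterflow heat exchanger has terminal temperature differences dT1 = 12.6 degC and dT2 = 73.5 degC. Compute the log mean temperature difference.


LMTD = (dT1 - dT2) / ln(dT1/dT2)
= (12.6 - 73.5) / ln(12.6 / 73.5) = -60.9 / -1.76359 = 34.53

34.53 degC


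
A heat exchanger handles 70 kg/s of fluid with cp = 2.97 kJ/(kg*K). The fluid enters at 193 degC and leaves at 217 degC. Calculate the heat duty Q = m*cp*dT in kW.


Q = m_dot * cp * delta_T
delta_T = 217 - 193 = 24 K
Q = 70 * 2.97 * 24
= 207.9 * 24
= 4989.6 kW

4989.6 kW


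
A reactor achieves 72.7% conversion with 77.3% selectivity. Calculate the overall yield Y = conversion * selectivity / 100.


Overall yield = conversion (%) * selectivity (%) / 100
Conversion = 72.7%, Selectivity = 77.3%
Y = 72.7 * 77.3 / 100
= 56.1971 %

56.1971 %


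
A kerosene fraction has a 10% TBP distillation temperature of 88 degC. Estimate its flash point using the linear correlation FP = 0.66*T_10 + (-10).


FP = 0.66 * 88 + (-10) = 48.08

48.08 degC


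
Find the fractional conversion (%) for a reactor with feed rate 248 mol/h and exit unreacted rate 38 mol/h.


X = (F_in - F_out) / F_in * 100
Moles reacted = 248 - 38 = 210
X = 210 / 248 * 100
= 0.8468 * 100
= 84.68 %

84.68 %


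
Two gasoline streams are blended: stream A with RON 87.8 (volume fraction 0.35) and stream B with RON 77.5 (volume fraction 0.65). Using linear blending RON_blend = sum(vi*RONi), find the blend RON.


Linear blending: RON_blend = sum(vi * RONi)
Contribution 1: 0.35 * 87.8 = 30.73
Contribution 2: 0.65 * 77.5 = 50.375
RON_blend = 30.73 + 50.375 = 81.105

81.105


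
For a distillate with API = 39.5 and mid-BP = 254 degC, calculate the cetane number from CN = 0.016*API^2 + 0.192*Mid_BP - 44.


CN = 0.016 * 39.5^2 + 0.192 * 254 - 44
CN = 24.964 + 48.768 - 44 = 29.732

29.732


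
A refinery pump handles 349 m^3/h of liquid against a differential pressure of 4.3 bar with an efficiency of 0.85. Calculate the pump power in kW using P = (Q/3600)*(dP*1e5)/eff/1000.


Q = 349 / 3600 = 0.0969444 m^3/s
P = 0.0969444 * (4.3 * 1e5) / 0.85 / 1000 = 49.04

49.04 kW


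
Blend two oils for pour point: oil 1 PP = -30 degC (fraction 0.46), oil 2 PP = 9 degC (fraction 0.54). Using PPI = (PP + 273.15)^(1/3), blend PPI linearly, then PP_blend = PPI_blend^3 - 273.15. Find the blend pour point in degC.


PPI_1 = (-30 + 273.15)^(1/3) = 6.241535
PPI_2 = (9 + 273.15)^(1/3) = 6.558835
PPI_blend = 0.46 * 6.241535 + 0.54 * 6.558835 = 6.412877
PP_blend = 6.412877^3 - 273.15 = 263.7295 - 273.15 = -9.42

-9.42 degC


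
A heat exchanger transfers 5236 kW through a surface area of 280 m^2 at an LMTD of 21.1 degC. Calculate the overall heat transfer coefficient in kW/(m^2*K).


From Q = U*A*LMTD, U = Q / (A * LMTD)
U = 5236 / (280 * 21.1) = 5236 / 5908 = 0.8863

0.8863 kW/(m^2*K)


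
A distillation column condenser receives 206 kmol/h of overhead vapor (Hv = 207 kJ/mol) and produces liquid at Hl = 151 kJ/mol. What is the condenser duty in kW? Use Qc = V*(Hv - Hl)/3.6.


Qc = 206 * (207 - 151) / 3.6 = 206 * 56 / 3.6 = 3204

3204 kW


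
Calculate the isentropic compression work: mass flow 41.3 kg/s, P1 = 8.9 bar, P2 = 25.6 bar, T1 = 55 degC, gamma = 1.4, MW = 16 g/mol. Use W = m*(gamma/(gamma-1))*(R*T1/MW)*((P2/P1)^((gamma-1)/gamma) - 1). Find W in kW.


Isentropic work: W = m*(gamma/(gamma-1))*(R*T1/MW)*((P2/P1)^((gamma-1)/gamma) - 1)
T1 = 55 + 273.15 = 328.15 K
Pressure ratio = 25.6 / 8.9 = 2.8764
Exponent = (1.4 - 1)/1.4 = 0.285714
(P2/P1)^exp - 1 = 2.8764^0.285714 - 1 = 0.352383
W = 41.3 * 1.4 / 0.4 * 8.314 * 328.15 / 16 * 0.352383 = 8686

8686 kW


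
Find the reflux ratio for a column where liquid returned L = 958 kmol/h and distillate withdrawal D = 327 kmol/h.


Reflux ratio definition: R = L / D (liquid returned / distillate withdrawn)
L = 958 kmol/h, D = 327 kmol/h
R = 958 / 327 = 2.930

2.930


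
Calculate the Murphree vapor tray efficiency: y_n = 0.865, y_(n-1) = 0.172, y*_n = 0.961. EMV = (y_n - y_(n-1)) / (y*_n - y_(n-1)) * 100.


Murphree vapor efficiency: EMV = (y_n - y_(n-1)) / (y*_n - y_(n-1)) * 100
EMV = (0.865 - 0.172) / (0.961 - 0.172) * 100 = 0.693 / 0.789 * 100 = 87.83

87.83 %


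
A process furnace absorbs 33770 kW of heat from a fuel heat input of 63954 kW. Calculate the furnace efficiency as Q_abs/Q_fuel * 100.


Furnace efficiency = Q_absorbed / Q_fuel * 100
= 33770 / 63954 * 100 = 52.80

52.80 %


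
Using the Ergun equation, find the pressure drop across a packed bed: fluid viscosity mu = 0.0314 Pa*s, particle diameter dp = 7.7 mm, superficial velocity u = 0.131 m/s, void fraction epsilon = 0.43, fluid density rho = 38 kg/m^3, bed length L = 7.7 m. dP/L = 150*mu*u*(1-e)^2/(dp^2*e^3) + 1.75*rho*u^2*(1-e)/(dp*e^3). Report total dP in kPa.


dp = 7.7 mm = 0.0077 m
Viscous term = 150*0.0314*0.131*(1-0.43)^2 / (0.0077^2*0.43^3) = 42526.1
Inertial term = 1.75*38*0.131^2*(1-0.43) / (0.0077*0.43^3) = 1062.53
dP/L = 42526.1 + 1062.53 = 43588.6 Pa/m
dP = 43588.6 * 7.7 / 1000 = 335.6 kPa

335.6 kPa


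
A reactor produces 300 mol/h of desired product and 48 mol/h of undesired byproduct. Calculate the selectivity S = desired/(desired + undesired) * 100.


Selectivity = desired / (desired + undesired) * 100
Total products = 300 + 48 = 348 mol/h
S = 300 / 348 * 100
= 0.8621 * 100
= 86.21 %

86.21 %


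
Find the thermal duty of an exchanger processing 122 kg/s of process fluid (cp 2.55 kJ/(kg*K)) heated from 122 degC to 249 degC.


Q = m_dot * cp * delta_T
delta_T = 249 - 122 = 127 K
Q = 122 * 2.55 * 127
= 311.1 * 127
= 39509.7 kW

39509.7 kW


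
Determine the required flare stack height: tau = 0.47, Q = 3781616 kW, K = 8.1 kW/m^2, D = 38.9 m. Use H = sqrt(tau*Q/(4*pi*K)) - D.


tau*Q/(4*pi*K) = 0.47 * 3781616 / (4 * pi * 8.1) = 17461.5
sqrt(17461.5) = 132.142
H = 132.142 - 38.9 = 93.24

93.24 m


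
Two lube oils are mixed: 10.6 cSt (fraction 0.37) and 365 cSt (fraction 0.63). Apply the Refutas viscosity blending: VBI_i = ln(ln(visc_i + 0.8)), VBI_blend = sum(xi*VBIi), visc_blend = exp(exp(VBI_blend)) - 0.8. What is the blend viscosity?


Refutas method: VBN_i = 14.534*ln(ln(visc_i + 0.8)) + 10.975, blended linearly by mass fraction; since VBN is linear in VBI_i = ln(ln(visc_i + 0.8)) and the fractions sum to 1, blend VBI directly: visc = exp(exp(VBI_blend)) - 0.8
VBI_1 = ln(ln(10.6 + 0.8)) = 0.889377
VBI_2 = ln(ln(365 + 0.8)) = 1.77531
VBI_blend = 0.37 * 0.889377 + 0.63 * 1.77531 = 1.44751
visc_blend = exp(exp(1.44751)) - 0.8 = 69.48

69.48 cSt


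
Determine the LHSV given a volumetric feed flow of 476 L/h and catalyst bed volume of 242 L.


LHSV = volumetric feed rate / catalyst volume
= 476 L/h / 242 L
= 1.967 h^-1

1.967 h^-1


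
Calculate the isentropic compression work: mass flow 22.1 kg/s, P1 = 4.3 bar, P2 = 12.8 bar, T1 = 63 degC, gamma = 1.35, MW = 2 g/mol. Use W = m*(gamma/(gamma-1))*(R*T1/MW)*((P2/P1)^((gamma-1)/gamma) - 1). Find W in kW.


Isentropic work: W = m*(gamma/(gamma-1))*(R*T1/MW)*((P2/P1)^((gamma-1)/gamma) - 1)
T1 = 63 + 273.15 = 336.15 K
Pressure ratio = 12.8 / 4.3 = 2.97674
Exponent = (1.35 - 1)/1.35 = 0.259259
(P2/P1)^exp - 1 = 2.97674^0.259259 - 1 = 0.326849
W = 22.1 * 1.35 / 0.35 * 8.314 * 336.15 / 2 * 0.326849 = 38930

38930 kW


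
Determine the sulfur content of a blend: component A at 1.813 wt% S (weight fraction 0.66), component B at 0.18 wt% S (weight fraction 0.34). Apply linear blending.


Linear sulfur blending: S_blend = x1*S1 + x2*S2
Contribution 1: 0.66 * 1.813 = 1.19658 wt%
Contribution 2: 0.34 * 0.18 = 0.0612 wt%
S_blend = 1.19658 + 0.0612 = 1.25778

1.25778 wt%


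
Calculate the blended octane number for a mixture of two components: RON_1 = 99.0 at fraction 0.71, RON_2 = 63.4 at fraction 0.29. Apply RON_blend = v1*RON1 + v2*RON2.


Linear blending: RON_blend = sum(vi * RONi)
Contribution 1: 0.71 * 99.0 = 70.29
Contribution 2: 0.29 * 63.4 = 18.386
RON_blend = 70.29 + 18.386 = 88.676

88.676


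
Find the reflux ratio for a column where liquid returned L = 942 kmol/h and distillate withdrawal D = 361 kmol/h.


Reflux ratio definition: R = L / D (liquid returned / distillate withdrawn)
L = 942 kmol/h, D = 361 kmol/h
R = 942 / 361 = 2.609

2.609


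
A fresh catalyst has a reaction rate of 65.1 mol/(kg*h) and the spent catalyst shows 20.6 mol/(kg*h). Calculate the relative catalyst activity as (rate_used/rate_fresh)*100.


Activity (%) = (rate_used / rate_fresh) * 100
rate_used = 20.6, rate_fresh = 65.1
= (20.6 / 65.1) * 100
= 0.3164 * 100 = 31.64

31.64 %


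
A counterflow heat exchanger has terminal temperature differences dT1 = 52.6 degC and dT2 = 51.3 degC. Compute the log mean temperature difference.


LMTD = (dT1 - dT2) / ln(dT1/dT2)
= (52.6 - 51.3) / ln(52.6 / 51.3) = 1.3 / 0.0250254 = 51.95

51.95 degC


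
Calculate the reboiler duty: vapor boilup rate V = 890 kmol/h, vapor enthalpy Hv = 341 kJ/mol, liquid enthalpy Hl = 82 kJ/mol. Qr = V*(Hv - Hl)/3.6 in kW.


Qr = 890 * (341 - 82) / 3.6 = 890 * 259 / 3.6 = 64030

64030 kW


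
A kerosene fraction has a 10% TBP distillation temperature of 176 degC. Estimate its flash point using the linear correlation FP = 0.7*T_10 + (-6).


FP = 0.7 * 176 + (-6) = 117.2

117.2 degC


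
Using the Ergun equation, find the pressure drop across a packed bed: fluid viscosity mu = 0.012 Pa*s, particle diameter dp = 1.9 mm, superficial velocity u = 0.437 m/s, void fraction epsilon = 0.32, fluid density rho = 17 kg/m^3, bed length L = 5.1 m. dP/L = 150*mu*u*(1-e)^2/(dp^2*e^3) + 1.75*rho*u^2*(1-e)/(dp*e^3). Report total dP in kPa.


dp = 1.9 mm = 0.0019 m
Viscous term = 150*0.012*0.437*(1-0.32)^2 / (0.0019^2*0.32^3) = 3074780
Inertial term = 1.75*17*0.437^2*(1-0.32) / (0.0019*0.32^3) = 62051.9
dP/L = 3074780 + 62051.9 = 3136830 Pa/m
dP = 3136830 * 5.1 / 1000 = 16000 kPa

16000 kPa


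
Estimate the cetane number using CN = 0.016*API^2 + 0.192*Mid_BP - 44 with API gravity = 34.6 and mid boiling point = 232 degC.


CN = 0.016 * 34.6^2 + 0.192 * 232 - 44
CN = 19.15456 + 44.544 - 44 = 19.69856

19.69856


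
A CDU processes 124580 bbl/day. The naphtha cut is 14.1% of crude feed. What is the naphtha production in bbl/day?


Crude throughput = 124580 bbl/day
Fraction yield = 14.1%
yield = throughput * fraction / 100
yield = 124580 * 14.1 / 100 = 17565.78

17565.78 bbl/day


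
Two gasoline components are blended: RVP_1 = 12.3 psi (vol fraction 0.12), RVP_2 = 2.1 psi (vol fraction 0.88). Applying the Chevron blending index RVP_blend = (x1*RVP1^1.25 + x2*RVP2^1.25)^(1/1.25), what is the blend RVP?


Chevron index: RVP_blend = (sum xi*RVPi^1.25)^(1/1.25)
RVP^1.25 terms: 0.12 * 12.3^1.25 + 0.88 * 2.1^1.25 = 4.98878
RVP_blend = 4.98878^(1/1.25) = 3.617

3.617 psi


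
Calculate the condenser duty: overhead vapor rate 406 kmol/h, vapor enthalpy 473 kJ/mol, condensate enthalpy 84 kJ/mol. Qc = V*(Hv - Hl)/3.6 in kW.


Qc = 406 * (473 - 84) / 3.6 = 406 * 389 / 3.6 = 43870

43870 kW


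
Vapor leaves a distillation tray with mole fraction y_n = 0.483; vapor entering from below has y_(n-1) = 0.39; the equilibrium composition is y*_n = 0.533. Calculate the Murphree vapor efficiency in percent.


Murphree vapor efficiency: EMV = (y_n - y_(n-1)) / (y*_n - y_(n-1)) * 100
EMV = (0.483 - 0.39) / (0.533 - 0.39) * 100 = 0.093 / 0.143 * 100 = 65.03

65.03 %


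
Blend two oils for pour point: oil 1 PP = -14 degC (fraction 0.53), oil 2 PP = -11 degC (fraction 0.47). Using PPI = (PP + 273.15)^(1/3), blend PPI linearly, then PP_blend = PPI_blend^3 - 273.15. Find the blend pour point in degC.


PPI_1 = (-14 + 273.15)^(1/3) = 6.375541
PPI_2 = (-11 + 273.15)^(1/3) = 6.400049
PPI_blend = 0.53 * 6.375541 + 0.47 * 6.400049 = 6.38706
PP_blend = 6.38706^3 - 273.15 = 260.5571 - 273.15 = -12.59

-12.59 degC


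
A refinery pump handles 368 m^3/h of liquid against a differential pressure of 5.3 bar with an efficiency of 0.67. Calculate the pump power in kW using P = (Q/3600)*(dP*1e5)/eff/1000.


Q = 368 / 3600 = 0.102222 m^3/s
P = 0.102222 * (5.3 * 1e5) / 0.67 / 1000 = 80.86

80.86 kW


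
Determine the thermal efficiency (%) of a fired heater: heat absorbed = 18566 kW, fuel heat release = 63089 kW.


Furnace efficiency = Q_absorbed / Q_fuel * 100
= 18566 / 63089 * 100 = 29.43

29.43 %


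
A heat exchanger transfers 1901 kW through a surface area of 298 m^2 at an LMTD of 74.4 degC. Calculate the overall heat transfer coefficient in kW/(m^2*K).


From Q = U*A*LMTD, U = Q / (A * LMTD)
U = 1901 / (298 * 74.4) = 1901 / 22171.2 = 0.08574

0.08574 kW/(m^2*K)


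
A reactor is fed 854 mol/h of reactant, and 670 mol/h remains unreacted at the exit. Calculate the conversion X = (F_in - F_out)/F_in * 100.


X = (F_in - F_out) / F_in * 100
Moles reacted = 854 - 670 = 184
X = 184 / 854 * 100
= 0.2155 * 100
= 21.55 %

21.55 %


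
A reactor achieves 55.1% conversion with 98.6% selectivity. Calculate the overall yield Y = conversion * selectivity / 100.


Overall yield = conversion (%) * selectivity (%) / 100
Conversion = 55.1%, Selectivity = 98.6%
Y = 55.1 * 98.6 / 100
= 54.3286 %

54.3286 %


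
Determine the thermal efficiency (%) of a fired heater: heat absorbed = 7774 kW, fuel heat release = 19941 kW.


Furnace efficiency = Q_absorbed / Q_fuel * 100
= 7774 / 19941 * 100 = 38.99

38.99 %


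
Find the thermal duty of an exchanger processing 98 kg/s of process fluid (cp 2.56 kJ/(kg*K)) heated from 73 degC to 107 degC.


Q = m_dot * cp * delta_T
delta_T = 107 - 73 = 34 K
Q = 98 * 2.56 * 34
= 250.88 * 34
= 8529.92 kW

8529.92 kW


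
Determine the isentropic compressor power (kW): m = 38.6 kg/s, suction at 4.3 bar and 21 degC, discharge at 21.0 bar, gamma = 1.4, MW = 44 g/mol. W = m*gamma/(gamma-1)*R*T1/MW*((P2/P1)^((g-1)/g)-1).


Isentropic work: W = m*(gamma/(gamma-1))*(R*T1/MW)*((P2/P1)^((gamma-1)/gamma) - 1)
T1 = 21 + 273.15 = 294.15 K
Pressure ratio = 21.0 / 4.3 = 4.88372
Exponent = (1.4 - 1)/1.4 = 0.285714
(P2/P1)^exp - 1 = 4.88372^0.285714 - 1 = 0.573207
W = 38.6 * 1.4 / 0.4 * 8.314 * 294.15 / 44 * 0.573207 = 4304

4304 kW


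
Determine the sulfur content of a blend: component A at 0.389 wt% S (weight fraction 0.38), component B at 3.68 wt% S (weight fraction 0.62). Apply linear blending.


Linear sulfur blending: S_blend = x1*S1 + x2*S2
Contribution 1: 0.38 * 0.389 = 0.14782 wt%
Contribution 2: 0.62 * 3.68 = 2.2816 wt%
S_blend = 0.14782 + 2.2816 = 2.42942

2.42942 wt%


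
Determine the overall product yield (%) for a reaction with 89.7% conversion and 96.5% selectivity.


Overall yield = conversion (%) * selectivity (%) / 100
Conversion = 89.7%, Selectivity = 96.5%
Y = 89.7 * 96.5 / 100
= 86.5605 %

86.5605 %


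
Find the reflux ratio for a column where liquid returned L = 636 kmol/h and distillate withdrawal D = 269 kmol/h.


Reflux ratio definition: R = L / D (liquid returned / distillate withdrawn)
L = 636 kmol/h, D = 269 kmol/h
R = 636 / 269 = 2.364

2.364


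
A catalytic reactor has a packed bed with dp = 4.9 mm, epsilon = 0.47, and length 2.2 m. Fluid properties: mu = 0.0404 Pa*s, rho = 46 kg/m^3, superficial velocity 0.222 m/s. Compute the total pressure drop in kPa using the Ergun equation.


dp = 4.9 mm = 0.0049 m
Viscous term = 150*0.0404*0.222*(1-0.47)^2 / (0.0049^2*0.47^3) = 151597
Inertial term = 1.75*46*0.222^2*(1-0.47) / (0.0049*0.47^3) = 4133.22
dP/L = 151597 + 4133.22 = 155730 Pa/m
dP = 155730 * 2.2 / 1000 = 342.6 kPa

342.6 kPa


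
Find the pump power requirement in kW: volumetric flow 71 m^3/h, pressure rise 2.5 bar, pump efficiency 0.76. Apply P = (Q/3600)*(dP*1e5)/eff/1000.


Q = 71 / 3600 = 0.0197222 m^3/s
P = 0.0197222 * (2.5 * 1e5) / 0.76 / 1000 = 6.488

6.488 kW


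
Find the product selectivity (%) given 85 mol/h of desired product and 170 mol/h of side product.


Selectivity = desired / (desired + undesired) * 100
Total products = 85 + 170 = 255 mol/h
S = 85 / 255 * 100
= 0.3333 * 100
= 33.33 %

33.33 %


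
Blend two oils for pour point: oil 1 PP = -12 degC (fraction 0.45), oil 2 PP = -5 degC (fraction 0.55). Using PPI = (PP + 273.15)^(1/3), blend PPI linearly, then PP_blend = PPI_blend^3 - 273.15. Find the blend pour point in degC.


PPI_1 = (-12 + 273.15)^(1/3) = 6.391901
PPI_2 = (-5 + 273.15)^(1/3) = 6.448508
PPI_blend = 0.45 * 6.391901 + 0.55 * 6.448508 = 6.423035
PP_blend = 6.423035^3 - 273.15 = 264.9847 - 273.15 = -8.17

-8.17 degC


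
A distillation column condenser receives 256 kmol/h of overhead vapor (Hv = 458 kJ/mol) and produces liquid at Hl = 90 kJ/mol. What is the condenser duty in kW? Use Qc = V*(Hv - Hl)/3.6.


Qc = 256 * (458 - 90) / 3.6 = 256 * 368 / 3.6 = 26170

26170 kW


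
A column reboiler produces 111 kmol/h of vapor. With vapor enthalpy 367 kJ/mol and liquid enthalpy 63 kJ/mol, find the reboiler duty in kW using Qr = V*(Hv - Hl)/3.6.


Qr = 111 * (367 - 63) / 3.6 = 111 * 304 / 3.6 = 9373

9373 kW


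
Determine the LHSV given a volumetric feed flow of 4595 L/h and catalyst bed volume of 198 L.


LHSV = volumetric feed rate / catalyst volume
= 4595 L/h / 198 L
= 23.21 h^-1

23.21 h^-1


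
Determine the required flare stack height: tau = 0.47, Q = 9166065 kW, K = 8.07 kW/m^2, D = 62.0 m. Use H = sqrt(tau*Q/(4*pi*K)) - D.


tau*Q/(4*pi*K) = 0.47 * 9166065 / (4 * pi * 8.07) = 42481.3
sqrt(42481.3) = 206.11
H = 206.11 - 62.0 = 144.1

144.1 m


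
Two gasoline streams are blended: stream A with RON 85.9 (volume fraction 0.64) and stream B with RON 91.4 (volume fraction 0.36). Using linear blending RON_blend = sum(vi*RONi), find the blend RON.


Linear blending: RON_blend = sum(vi * RONi)
Contribution 1: 0.64 * 85.9 = 54.976
Contribution 2: 0.36 * 91.4 = 32.904
RON_blend = 54.976 + 32.904 = 87.88

87.88


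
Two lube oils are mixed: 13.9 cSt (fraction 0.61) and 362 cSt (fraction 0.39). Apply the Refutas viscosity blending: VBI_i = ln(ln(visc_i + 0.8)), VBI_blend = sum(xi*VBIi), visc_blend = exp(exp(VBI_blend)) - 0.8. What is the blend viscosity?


Refutas method: VBN_i = 14.534*ln(ln(visc_i + 0.8)) + 10.975, blended linearly by mass fraction; since VBN is linear in VBI_i = ln(ln(visc_i + 0.8)) and the fractions sum to 1, blend VBI directly: visc = exp(exp(VBI_blend)) - 0.8
VBI_1 = ln(ln(13.9 + 0.8)) = 0.988741
VBI_2 = ln(ln(362 + 0.8)) = 1.77391
VBI_blend = 0.61 * 0.988741 + 0.39 * 1.77391 = 1.29496
visc_blend = exp(exp(1.29496)) - 0.8 = 37.71

37.71 cSt


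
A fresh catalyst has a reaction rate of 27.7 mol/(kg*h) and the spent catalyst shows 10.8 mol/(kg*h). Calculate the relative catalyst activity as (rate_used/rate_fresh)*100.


Activity (%) = (rate_used / rate_fresh) * 100
rate_used = 10.8, rate_fresh = 27.7
= (10.8 / 27.7) * 100
= 0.3899 * 100 = 38.99

38.99 %


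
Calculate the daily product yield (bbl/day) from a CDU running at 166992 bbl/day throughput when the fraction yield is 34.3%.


Crude throughput = 166992 bbl/day
Fraction yield = 34.3%
yield = throughput * fraction / 100
yield = 166992 * 34.3 / 100 = 57278.256

57278.256 bbl/day


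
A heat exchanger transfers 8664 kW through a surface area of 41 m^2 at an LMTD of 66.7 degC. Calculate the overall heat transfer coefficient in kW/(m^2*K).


From Q = U*A*LMTD, U = Q / (A * LMTD)
U = 8664 / (41 * 66.7) = 8664 / 2734.7 = 3.168

3.168 kW/(m^2*K)


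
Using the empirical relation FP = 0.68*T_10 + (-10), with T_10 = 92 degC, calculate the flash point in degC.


FP = 0.68 * 92 + (-10) = 52.56

52.56 degC


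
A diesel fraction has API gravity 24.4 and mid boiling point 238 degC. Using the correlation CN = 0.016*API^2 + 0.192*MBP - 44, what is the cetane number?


CN = 0.016 * 24.4^2 + 0.192 * 238 - 44
CN = 9.52576 + 45.696 - 44 = 11.22176

11.22176


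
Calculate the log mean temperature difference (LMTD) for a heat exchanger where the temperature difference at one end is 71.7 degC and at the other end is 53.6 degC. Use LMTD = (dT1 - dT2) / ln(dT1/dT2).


LMTD = (dT1 - dT2) / ln(dT1/dT2)
= (71.7 - 53.6) / ln(71.7 / 53.6) = 18.1 / 0.290942 = 62.21

62.21 degC


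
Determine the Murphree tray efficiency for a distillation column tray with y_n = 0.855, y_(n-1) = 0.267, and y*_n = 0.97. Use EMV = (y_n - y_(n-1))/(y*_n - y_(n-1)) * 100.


Murphree vapor efficiency: EMV = (y_n - y_(n-1)) / (y*_n - y_(n-1)) * 100
EMV = (0.855 - 0.267) / (0.97 - 0.267) * 100 = 0.588 / 0.703 * 100 = 83.64

83.64 %


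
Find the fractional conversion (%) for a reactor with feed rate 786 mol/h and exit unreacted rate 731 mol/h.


X = (F_in - F_out) / F_in * 100
Moles reacted = 786 - 731 = 55
X = 55 / 786 * 100
= 0.06997 * 100
= 6.997 %

6.997 %


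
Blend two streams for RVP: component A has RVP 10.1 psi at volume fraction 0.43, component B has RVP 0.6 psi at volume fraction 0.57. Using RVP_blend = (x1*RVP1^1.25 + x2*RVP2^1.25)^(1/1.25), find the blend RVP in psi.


Chevron index: RVP_blend = (sum xi*RVPi^1.25)^(1/1.25)
RVP^1.25 terms: 0.43 * 10.1^1.25 + 0.57 * 0.6^1.25 = 8.0433
RVP_blend = 8.0433^(1/1.25) = 5.301

5.301 psi


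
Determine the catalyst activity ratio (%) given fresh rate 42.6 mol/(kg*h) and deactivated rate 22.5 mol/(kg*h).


Activity (%) = (rate_used / rate_fresh) * 100
rate_used = 22.5, rate_fresh = 42.6
= (22.5 / 42.6) * 100
= 0.5282 * 100 = 52.82

52.82 %


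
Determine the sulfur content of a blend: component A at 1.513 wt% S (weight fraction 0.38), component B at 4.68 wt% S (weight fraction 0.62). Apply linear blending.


Linear sulfur blending: S_blend = x1*S1 + x2*S2
Contribution 1: 0.38 * 1.513 = 0.57494 wt%
Contribution 2: 0.62 * 4.68 = 2.9016 wt%
S_blend = 0.57494 + 2.9016 = 3.47654

3.47654 wt%


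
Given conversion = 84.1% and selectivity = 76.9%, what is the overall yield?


Overall yield = conversion (%) * selectivity (%) / 100
Conversion = 84.1%, Selectivity = 76.9%
Y = 84.1 * 76.9 / 100
= 64.6729 %

64.6729 %


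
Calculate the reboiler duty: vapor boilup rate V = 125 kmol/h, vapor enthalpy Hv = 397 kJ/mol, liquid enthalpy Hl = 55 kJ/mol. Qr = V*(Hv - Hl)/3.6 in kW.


Qr = 125 * (397 - 55) / 3.6 = 125 * 342 / 3.6 = 11880

11880 kW


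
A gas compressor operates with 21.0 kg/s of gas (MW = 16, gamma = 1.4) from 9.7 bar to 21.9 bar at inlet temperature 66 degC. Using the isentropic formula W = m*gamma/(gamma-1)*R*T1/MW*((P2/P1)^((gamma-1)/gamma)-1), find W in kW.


Isentropic work: W = m*(gamma/(gamma-1))*(R*T1/MW)*((P2/P1)^((gamma-1)/gamma) - 1)
T1 = 66 + 273.15 = 339.15 K
Pressure ratio = 21.9 / 9.7 = 2.25773
Exponent = (1.4 - 1)/1.4 = 0.285714
(P2/P1)^exp - 1 = 2.25773^0.285714 - 1 = 0.26197
W = 21.0 * 1.4 / 0.4 * 8.314 * 339.15 / 16 * 0.26197 = 3393

3393 kW


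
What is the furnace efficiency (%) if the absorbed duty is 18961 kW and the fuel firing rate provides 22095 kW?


Furnace efficiency = Q_absorbed / Q_fuel * 100
= 18961 / 22095 * 100 = 85.82

85.82 %


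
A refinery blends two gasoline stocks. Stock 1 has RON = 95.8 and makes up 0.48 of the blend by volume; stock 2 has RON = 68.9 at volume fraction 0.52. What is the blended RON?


Linear blending: RON_blend = sum(vi * RONi)
Contribution 1: 0.48 * 95.8 = 45.984
Contribution 2: 0.52 * 68.9 = 35.828
RON_blend = 45.984 + 35.828 = 81.812

81.812


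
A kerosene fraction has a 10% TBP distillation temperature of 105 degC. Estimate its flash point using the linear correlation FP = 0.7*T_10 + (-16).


FP = 0.7 * 105 + (-16) = 57.5

57.5 degC


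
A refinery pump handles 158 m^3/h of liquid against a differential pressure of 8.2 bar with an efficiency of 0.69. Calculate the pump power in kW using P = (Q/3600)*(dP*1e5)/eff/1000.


Q = 158 / 3600 = 0.0438889 m^3/s
P = 0.0438889 * (8.2 * 1e5) / 0.69 / 1000 = 52.16

52.16 kW


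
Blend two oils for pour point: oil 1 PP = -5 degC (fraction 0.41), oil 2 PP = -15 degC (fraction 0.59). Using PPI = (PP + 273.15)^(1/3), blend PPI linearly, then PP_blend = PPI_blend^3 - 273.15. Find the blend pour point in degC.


PPI_1 = (-5 + 273.15)^(1/3) = 6.448508
PPI_2 = (-15 + 273.15)^(1/3) = 6.36733
PPI_blend = 0.41 * 6.448508 + 0.59 * 6.36733 = 6.400613
PP_blend = 6.400613^3 - 273.15 = 262.2193 - 273.15 = -10.93

-10.93 degC


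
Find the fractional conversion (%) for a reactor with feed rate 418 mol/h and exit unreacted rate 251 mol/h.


X = (F_in - F_out) / F_in * 100
Moles reacted = 418 - 251 = 167
X = 167 / 418 * 100
= 0.3995 * 100
= 39.95 %

39.95 %


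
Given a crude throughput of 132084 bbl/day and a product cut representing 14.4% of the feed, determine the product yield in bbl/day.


Crude throughput = 132084 bbl/day
Fraction yield = 14.4%
yield = throughput * fraction / 100
yield = 132084 * 14.4 / 100 = 19020.096

19020.096 bbl/day


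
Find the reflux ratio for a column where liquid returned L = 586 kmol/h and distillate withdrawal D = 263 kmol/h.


Reflux ratio definition: R = L / D (liquid returned / distillate withdrawn)
L = 586 kmol/h, D = 263 kmol/h
R = 586 / 263 = 2.228

2.228


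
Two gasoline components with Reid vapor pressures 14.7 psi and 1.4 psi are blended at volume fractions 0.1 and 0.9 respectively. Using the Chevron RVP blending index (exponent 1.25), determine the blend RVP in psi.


Chevron index: RVP_blend = (sum xi*RVPi^1.25)^(1/1.25)
RVP^1.25 terms: 0.1 * 14.7^1.25 + 0.9 * 1.4^1.25 = 4.24894
RVP_blend = 4.24894^(1/1.25) = 3.181

3.181 psi


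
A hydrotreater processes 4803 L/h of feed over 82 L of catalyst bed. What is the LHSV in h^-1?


LHSV = volumetric feed rate / catalyst volume
= 4803 L/h / 82 L
= 58.57 h^-1

58.57 h^-1


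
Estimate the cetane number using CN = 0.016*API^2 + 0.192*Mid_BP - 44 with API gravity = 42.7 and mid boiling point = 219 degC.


CN = 0.016 * 42.7^2 + 0.192 * 219 - 44
CN = 29.17264 + 42.048 - 44 = 27.22064

27.22064


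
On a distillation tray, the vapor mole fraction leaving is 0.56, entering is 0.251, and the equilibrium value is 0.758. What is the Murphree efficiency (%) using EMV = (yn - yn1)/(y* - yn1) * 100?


Murphree vapor efficiency: EMV = (y_n - y_(n-1)) / (y*_n - y_(n-1)) * 100
EMV = (0.56 - 0.251) / (0.758 - 0.251) * 100 = 0.309 / 0.507 * 100 = 60.95

60.95 %


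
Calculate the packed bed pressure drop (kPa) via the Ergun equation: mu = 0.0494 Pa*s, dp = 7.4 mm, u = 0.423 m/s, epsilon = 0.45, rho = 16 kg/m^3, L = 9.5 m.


dp = 7.4 mm = 0.0074 m
Viscous term = 150*0.0494*0.423*(1-0.45)^2 / (0.0074^2*0.45^3) = 190013
Inertial term = 1.75*16*0.423^2*(1-0.45) / (0.0074*0.45^3) = 4086.32
dP/L = 190013 + 4086.32 = 194099 Pa/m
dP = 194099 * 9.5 / 1000 = 1844 kPa

1844 kPa


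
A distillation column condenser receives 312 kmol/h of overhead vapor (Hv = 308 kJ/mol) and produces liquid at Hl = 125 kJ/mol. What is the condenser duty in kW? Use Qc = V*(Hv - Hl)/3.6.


Qc = 312 * (308 - 125) / 3.6 = 312 * 183 / 3.6 = 15860

15860 kW


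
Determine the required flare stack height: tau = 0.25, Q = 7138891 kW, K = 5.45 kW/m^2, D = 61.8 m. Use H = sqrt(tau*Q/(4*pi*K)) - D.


tau*Q/(4*pi*K) = 0.25 * 7138891 / (4 * pi * 5.45) = 26059.4
sqrt(26059.4) = 161.429
H = 161.429 - 61.8 = 99.63

99.63 m


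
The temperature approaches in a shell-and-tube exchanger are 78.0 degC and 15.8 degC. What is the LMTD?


LMTD = (dT1 - dT2) / ln(dT1/dT2)
= (78.0 - 15.8) / ln(78.0 / 15.8) = 62.2 / 1.5967 = 38.96

38.96 degC


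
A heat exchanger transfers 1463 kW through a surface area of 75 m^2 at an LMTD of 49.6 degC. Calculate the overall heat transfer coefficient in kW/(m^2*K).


From Q = U*A*LMTD, U = Q / (A * LMTD)
U = 1463 / (75 * 49.6) = 1463 / 3720 = 0.3933

0.3933 kW/(m^2*K)


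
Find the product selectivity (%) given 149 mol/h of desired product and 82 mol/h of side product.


Selectivity = desired / (desired + undesired) * 100
Total products = 149 + 82 = 231 mol/h
S = 149 / 231 * 100
= 0.6450 * 100
= 64.50 %

64.50 %


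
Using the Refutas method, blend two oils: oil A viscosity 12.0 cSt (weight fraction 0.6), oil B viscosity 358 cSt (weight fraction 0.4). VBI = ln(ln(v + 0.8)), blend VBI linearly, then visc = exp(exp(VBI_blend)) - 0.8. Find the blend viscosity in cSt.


Refutas method: VBN_i = 14.534*ln(ln(visc_i + 0.8)) + 10.975, blended linearly by mass fraction; since VBN is linear in VBI_i = ln(ln(visc_i + 0.8)) and the fractions sum to 1, blend VBI directly: visc = exp(exp(VBI_blend)) - 0.8
VBI_1 = ln(ln(12.0 + 0.8)) = 0.935876
VBI_2 = ln(ln(358 + 0.8)) = 1.77203
VBI_blend = 0.6 * 0.935876 + 0.4 * 1.77203 = 1.27034
visc_blend = exp(exp(1.27034)) - 0.8 = 34.44

34.44 cSt


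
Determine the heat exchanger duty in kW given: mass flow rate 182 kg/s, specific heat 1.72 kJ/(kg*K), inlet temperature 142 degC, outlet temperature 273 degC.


Q = m_dot * cp * delta_T
delta_T = 273 - 142 = 131 K
Q = 182 * 1.72 * 131
= 313.04 * 131
= 41008.24 kW

41008.24 kW


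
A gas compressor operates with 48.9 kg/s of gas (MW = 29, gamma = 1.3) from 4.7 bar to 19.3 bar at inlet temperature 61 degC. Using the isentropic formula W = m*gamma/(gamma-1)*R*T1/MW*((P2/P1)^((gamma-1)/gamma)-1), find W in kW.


Isentropic work: W = m*(gamma/(gamma-1))*(R*T1/MW)*((P2/P1)^((gamma-1)/gamma) - 1)
T1 = 61 + 273.15 = 334.15 K
Pressure ratio = 19.3 / 4.7 = 4.10638
Exponent = (1.3 - 1)/1.3 = 0.230769
(P2/P1)^exp - 1 = 4.10638^0.230769 - 1 = 0.385375
W = 48.9 * 1.3 / 0.3 * 8.314 * 334.15 / 29 * 0.385375 = 7823

7823 kW


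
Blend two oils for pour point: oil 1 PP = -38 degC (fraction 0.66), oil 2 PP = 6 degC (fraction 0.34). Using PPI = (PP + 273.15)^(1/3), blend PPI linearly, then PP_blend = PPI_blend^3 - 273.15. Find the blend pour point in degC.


PPI_1 = (-38 + 273.15)^(1/3) = 6.172318
PPI_2 = (6 + 273.15)^(1/3) = 6.535506
PPI_blend = 0.66 * 6.172318 + 0.34 * 6.535506 = 6.295802
PP_blend = 6.295802^3 - 273.15 = 249.5475 - 273.15 = -23.6

-23.6 degC


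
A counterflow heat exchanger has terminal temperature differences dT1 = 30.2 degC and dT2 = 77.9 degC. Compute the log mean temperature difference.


LMTD = (dT1 - dT2) / ln(dT1/dT2)
= (30.2 - 77.9) / ln(30.2 / 77.9) = -47.7 / -0.947584 = 50.34

50.34 degC


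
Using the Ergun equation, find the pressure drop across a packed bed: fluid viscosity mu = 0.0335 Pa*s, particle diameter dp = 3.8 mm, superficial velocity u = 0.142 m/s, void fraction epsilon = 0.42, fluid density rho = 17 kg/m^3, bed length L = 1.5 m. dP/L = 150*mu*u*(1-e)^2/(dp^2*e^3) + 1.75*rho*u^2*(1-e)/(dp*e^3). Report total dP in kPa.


dp = 3.8 mm = 0.0038 m
Viscous term = 150*0.0335*0.142*(1-0.42)^2 / (0.0038^2*0.42^3) = 224370
Inertial term = 1.75*17*0.142^2*(1-0.42) / (0.0038*0.42^3) = 1235.83
dP/L = 224370 + 1235.83 = 225606 Pa/m
dP = 225606 * 1.5 / 1000 = 338.4 kPa

338.4 kPa


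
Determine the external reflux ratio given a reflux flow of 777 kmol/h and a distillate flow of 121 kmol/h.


Reflux ratio definition: R = L / D (liquid returned / distillate withdrawn)
L = 777 kmol/h, D = 121 kmol/h
R = 777 / 121 = 6.421

6.421


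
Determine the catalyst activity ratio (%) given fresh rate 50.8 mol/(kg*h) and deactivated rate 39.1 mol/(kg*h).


Activity (%) = (rate_used / rate_fresh) * 100
rate_used = 39.1, rate_fresh = 50.8
= (39.1 / 50.8) * 100
= 0.7697 * 100 = 76.97

76.97 %


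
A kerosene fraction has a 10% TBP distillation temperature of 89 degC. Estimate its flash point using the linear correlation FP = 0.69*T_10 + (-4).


FP = 0.69 * 89 + (-4) = 57.41

57.41 degC


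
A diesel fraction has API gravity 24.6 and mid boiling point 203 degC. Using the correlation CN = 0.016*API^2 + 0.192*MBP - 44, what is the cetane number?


CN = 0.016 * 24.6^2 + 0.192 * 203 - 44
CN = 9.68256 + 38.976 - 44 = 4.65856

4.65856


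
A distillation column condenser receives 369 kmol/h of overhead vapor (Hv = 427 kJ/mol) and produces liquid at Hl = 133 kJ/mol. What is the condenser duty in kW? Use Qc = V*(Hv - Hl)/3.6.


Qc = 369 * (427 - 133) / 3.6 = 369 * 294 / 3.6 = 30140

30140 kW


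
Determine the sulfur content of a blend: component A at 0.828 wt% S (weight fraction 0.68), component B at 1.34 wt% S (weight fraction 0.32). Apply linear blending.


Linear sulfur blending: S_blend = x1*S1 + x2*S2
Contribution 1: 0.68 * 0.828 = 0.56304 wt%
Contribution 2: 0.32 * 1.34 = 0.4288 wt%
S_blend = 0.56304 + 0.4288 = 0.99184

0.99184 wt%


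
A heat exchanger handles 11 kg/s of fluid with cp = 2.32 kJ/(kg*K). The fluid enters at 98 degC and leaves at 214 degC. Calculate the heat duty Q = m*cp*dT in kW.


Q = m_dot * cp * delta_T
delta_T = 214 - 98 = 116 K
Q = 11 * 2.32 * 116
= 25.52 * 116
= 2960.32 kW

2960.32 kW


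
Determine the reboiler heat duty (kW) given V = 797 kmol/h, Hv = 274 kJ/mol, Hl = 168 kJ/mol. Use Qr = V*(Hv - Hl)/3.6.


Qr = 797 * (274 - 168) / 3.6 = 797 * 106 / 3.6 = 23470

23470 kW


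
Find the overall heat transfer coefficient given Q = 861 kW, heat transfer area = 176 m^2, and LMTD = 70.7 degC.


From Q = U*A*LMTD, U = Q / (A * LMTD)
U = 861 / (176 * 70.7) = 861 / 12443.2 = 0.06919

0.06919 kW/(m^2*K)


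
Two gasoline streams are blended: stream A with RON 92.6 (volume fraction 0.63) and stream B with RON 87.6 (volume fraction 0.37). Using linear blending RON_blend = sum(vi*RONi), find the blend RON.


Linear blending: RON_blend = sum(vi * RONi)
Contribution 1: 0.63 * 92.6 = 58.338
Contribution 2: 0.37 * 87.6 = 32.412
RON_blend = 58.338 + 32.412 = 90.75

90.75


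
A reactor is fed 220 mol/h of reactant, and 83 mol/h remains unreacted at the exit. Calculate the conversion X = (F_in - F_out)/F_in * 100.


X = (F_in - F_out) / F_in * 100
Moles reacted = 220 - 83 = 137
X = 137 / 220 * 100
= 0.6227 * 100
= 62.27 %

62.27 %


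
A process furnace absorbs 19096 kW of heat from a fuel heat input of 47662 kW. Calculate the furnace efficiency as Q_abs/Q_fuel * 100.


Furnace efficiency = Q_absorbed / Q_fuel * 100
= 19096 / 47662 * 100 = 40.07

40.07 %


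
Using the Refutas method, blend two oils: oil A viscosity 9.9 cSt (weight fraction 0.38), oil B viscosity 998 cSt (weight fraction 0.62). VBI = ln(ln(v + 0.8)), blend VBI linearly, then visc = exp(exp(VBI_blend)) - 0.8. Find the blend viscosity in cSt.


Refutas method: VBN_i = 14.534*ln(ln(visc_i + 0.8)) + 10.975, blended linearly by mass fraction; since VBN is linear in VBI_i = ln(ln(visc_i + 0.8)) and the fractions sum to 1, blend VBI directly: visc = exp(exp(VBI_blend)) - 0.8
VBI_1 = ln(ln(9.9 + 0.8)) = 0.862993
VBI_2 = ln(ln(998 + 0.8)) = 1.93247
VBI_blend = 0.38 * 0.862993 + 0.62 * 1.93247 = 1.52607
visc_blend = exp(exp(1.52607)) - 0.8 = 98.69

98.69 cSt


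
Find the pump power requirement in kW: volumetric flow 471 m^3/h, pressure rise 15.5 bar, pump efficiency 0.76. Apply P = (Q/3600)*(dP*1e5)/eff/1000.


Q = 471 / 3600 = 0.130833 m^3/s
P = 0.130833 * (15.5 * 1e5) / 0.76 / 1000 = 266.8

266.8 kW


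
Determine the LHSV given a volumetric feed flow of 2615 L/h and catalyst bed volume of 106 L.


LHSV = volumetric feed rate / catalyst volume
= 2615 L/h / 106 L
= 24.67 h^-1

24.67 h^-1


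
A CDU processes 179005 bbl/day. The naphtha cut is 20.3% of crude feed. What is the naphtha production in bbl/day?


Crude throughput = 179005 bbl/day
Fraction yield = 20.3%
yield = throughput * fraction / 100
yield = 179005 * 20.3 / 100 = 36338.015

36338.015 bbl/day


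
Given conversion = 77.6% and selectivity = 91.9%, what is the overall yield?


Overall yield = conversion (%) * selectivity (%) / 100
Conversion = 77.6%, Selectivity = 91.9%
Y = 77.6 * 91.9 / 100
= 71.3144 %

71.3144 %


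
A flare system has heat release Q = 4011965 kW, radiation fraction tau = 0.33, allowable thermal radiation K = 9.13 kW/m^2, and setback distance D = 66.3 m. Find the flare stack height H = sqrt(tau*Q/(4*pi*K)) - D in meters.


tau*Q/(4*pi*K) = 0.33 * 4011965 / (4 * pi * 9.13) = 11539.6
sqrt(11539.6) = 107.423
H = 107.423 - 66.3 = 41.12

41.12 m


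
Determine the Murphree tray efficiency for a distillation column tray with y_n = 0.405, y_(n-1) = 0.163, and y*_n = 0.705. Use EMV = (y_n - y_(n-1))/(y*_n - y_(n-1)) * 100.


Murphree vapor efficiency: EMV = (y_n - y_(n-1)) / (y*_n - y_(n-1)) * 100
EMV = (0.405 - 0.163) / (0.705 - 0.163) * 100 = 0.242 / 0.542 * 100 = 44.65

44.65 %


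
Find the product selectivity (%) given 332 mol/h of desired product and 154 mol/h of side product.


Selectivity = desired / (desired + undesired) * 100
Total products = 332 + 154 = 486 mol/h
S = 332 / 486 * 100
= 0.6831 * 100
= 68.31 %

68.31 %


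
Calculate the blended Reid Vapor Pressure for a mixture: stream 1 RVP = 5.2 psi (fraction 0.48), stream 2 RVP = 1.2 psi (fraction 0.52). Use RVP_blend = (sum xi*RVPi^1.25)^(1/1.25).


Chevron index: RVP_blend = (sum xi*RVPi^1.25)^(1/1.25)
RVP^1.25 terms: 0.48 * 5.2^1.25 + 0.52 * 1.2^1.25 = 4.42227
RVP_blend = 4.42227^(1/1.25) = 3.285

3.285 psi


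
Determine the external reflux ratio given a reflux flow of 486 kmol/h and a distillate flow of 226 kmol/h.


Reflux ratio definition: R = L / D (liquid returned / distillate withdrawn)
L = 486 kmol/h, D = 226 kmol/h
R = 486 / 226 = 2.150

2.150


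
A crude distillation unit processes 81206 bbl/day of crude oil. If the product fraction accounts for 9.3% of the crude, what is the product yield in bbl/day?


Crude throughput = 81206 bbl/day
Fraction yield = 9.3%
yield = throughput * fraction / 100
yield = 81206 * 9.3 / 100 = 7552.158

7552.158 bbl/day


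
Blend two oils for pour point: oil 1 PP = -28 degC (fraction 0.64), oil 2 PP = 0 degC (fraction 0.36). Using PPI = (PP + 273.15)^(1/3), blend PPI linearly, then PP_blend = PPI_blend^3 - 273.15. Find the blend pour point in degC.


PPI_1 = (-28 + 273.15)^(1/3) = 6.258601
PPI_2 = (0 + 273.15)^(1/3) = 6.488342
PPI_blend = 0.64 * 6.258601 + 0.36 * 6.488342 = 6.341308
PP_blend = 6.341308^3 - 273.15 = 254.9979 - 273.15 = -18.15

-18.15 degC


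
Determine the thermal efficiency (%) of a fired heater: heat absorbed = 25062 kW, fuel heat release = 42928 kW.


Furnace efficiency = Q_absorbed / Q_fuel * 100
= 25062 / 42928 * 100 = 58.38

58.38 %


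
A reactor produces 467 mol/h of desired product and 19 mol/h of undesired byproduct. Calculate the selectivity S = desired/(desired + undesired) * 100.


Selectivity = desired / (desired + undesired) * 100
Total products = 467 + 19 = 486 mol/h
S = 467 / 486 * 100
= 0.9609 * 100
= 96.09 %

96.09 %
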